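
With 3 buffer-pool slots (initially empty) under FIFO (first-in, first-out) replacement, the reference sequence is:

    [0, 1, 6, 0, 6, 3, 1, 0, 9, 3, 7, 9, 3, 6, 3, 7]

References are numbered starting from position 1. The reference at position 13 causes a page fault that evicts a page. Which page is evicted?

0

pos 1: 0 -> miss, frames (0)
pos 2: 1 -> miss, frames (0 1)
pos 3: 6 -> miss, frames (0 1 6)
pos 4: 0 -> hit
pos 5: 6 -> hit
pos 6: 3 -> miss, evict 0, frames (1 6 3)
pos 7: 1 -> hit
pos 8: 0 -> miss, evict 1, frames (6 3 0)
pos 9: 9 -> miss, evict 6, frames (3 0 9)
pos 10: 3 -> hit
pos 11: 7 -> miss, evict 3, frames (0 9 7)
pos 12: 9 -> hit
pos 13: 3 -> miss, evict 0, frames (9 7 3)
At position 13, page 0 is evicted.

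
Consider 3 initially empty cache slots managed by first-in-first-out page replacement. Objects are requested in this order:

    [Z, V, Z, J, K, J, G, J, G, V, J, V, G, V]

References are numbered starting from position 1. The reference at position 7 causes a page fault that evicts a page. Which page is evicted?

V

pos 1: Z: miss, frames {Z}
pos 2: V: miss, frames {Z,V}
pos 3: Z: hit
pos 4: J: miss, frames {Z,V,J}
pos 5: K: miss, evict Z, frames {V,J,K}
pos 6: J: hit
pos 7: G: miss, evict V, frames {J,K,G}
At position 7, page V is evicted.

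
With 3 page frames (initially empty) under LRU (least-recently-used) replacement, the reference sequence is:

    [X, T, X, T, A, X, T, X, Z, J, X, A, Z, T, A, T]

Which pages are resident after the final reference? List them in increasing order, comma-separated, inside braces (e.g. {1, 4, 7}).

X → fault, frames [X]
T → fault, frames [X, T]
X → hit
T → hit
A → fault, frames [X, T, A]
X → hit
T → hit
X → hit
Z → fault, evict A, frames [T, X, Z]
J → fault, evict T, frames [X, Z, J]
X → hit
A → fault, evict Z, frames [J, X, A]
Z → fault, evict J, frames [X, A, Z]
T → fault, evict X, frames [A, Z, T]
A → hit
T → hit

{A, T, Z}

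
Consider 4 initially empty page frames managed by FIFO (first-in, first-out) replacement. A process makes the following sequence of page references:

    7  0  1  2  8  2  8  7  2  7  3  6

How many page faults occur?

8

7 -> fault, frames (7)
0 -> fault, frames (7 0)
1 -> fault, frames (7 0 1)
2 -> fault, frames (7 0 1 2)
8 -> fault, evict 7, frames (0 1 2 8)
2 -> hit
8 -> hit
7 -> fault, evict 0, frames (1 2 8 7)
2 -> hit
7 -> hit
3 -> fault, evict 1, frames (2 8 7 3)
6 -> fault, evict 2, frames (8 7 3 6)
Page faults: 8.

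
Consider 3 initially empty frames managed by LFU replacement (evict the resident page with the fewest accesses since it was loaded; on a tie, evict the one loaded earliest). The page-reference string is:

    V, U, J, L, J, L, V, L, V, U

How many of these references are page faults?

6

V -> fault, frames {V}
U -> fault, frames {V,U}
J -> fault, frames {V,U,J}
L -> fault, evict V, frames {U,J,L}
J -> hit
L -> hit
V -> fault, evict U, frames {J,L,V}
L -> hit
V -> hit
U -> fault, evict J, frames {L,V,U}
Page faults: 6.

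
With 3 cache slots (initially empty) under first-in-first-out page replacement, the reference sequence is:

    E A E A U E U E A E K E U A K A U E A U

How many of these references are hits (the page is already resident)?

13

E -> fault, frames (E)
A -> fault, frames (E A)
E -> hit
A -> hit
U -> fault, frames (E A U)
E -> hit
U -> hit
E -> hit
A -> hit
E -> hit
K -> fault, evict E, frames (A U K)
E -> fault, evict A, frames (U K E)
U -> hit
A -> fault, evict U, frames (K E A)
K -> hit
A -> hit
U -> fault, evict K, frames (E A U)
E -> hit
A -> hit
U -> hit
Hits: 13.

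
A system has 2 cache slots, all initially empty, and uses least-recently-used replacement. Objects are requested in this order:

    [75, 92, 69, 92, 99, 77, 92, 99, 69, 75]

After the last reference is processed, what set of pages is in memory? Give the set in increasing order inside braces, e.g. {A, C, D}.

{69, 75}

75 → fault, frames (75)
92 → fault, frames (75 92)
69 → fault, evict 75, frames (92 69)
92 → hit
99 → fault, evict 69, frames (92 99)
77 → fault, evict 92, frames (99 77)
92 → fault, evict 99, frames (77 92)
99 → fault, evict 77, frames (92 99)
69 → fault, evict 92, frames (99 69)
75 → fault, evict 99, frames (69 75)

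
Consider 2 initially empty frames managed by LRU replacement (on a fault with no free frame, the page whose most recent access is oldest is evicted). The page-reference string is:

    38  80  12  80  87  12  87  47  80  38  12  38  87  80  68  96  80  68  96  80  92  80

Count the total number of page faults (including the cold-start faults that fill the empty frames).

38 → fault, frames [38]
80 → fault, frames [38, 80]
12 → fault, evict 38, frames [80, 12]
80 → hit
87 → fault, evict 12, frames [80, 87]
12 → fault, evict 80, frames [87, 12]
87 → hit
47 → fault, evict 12, frames [87, 47]
80 → fault, evict 87, frames [47, 80]
38 → fault, evict 47, frames [80, 38]
12 → fault, evict 80, frames [38, 12]
38 → hit
87 → fault, evict 12, frames [38, 87]
80 → fault, evict 38, frames [87, 80]
68 → fault, evict 87, frames [80, 68]
96 → fault, evict 80, frames [68, 96]
80 → fault, evict 68, frames [96, 80]
68 → fault, evict 96, frames [80, 68]
96 → fault, evict 80, frames [68, 96]
80 → fault, evict 68, frames [96, 80]
92 → fault, evict 96, frames [80, 92]
80 → hit
Page faults: 18.

18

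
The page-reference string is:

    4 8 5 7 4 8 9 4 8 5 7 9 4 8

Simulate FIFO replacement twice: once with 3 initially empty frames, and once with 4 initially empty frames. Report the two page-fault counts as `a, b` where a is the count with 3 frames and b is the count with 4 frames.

11, 12

3 frames: F F F F F F F . . F F . F F → 11 faults.
4 frames: F F F F . . F F F F F F F F → 12 faults.
12 > 11: adding a frame increased faults — Belady's anomaly.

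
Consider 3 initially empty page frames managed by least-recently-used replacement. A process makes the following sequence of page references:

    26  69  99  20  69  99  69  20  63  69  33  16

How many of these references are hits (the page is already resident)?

5

26 → fault, frames [26]
69 → fault, frames [26, 69]
99 → fault, frames [26, 69, 99]
20 → fault, evict 26, frames [69, 99, 20]
69 → hit
99 → hit
69 → hit
20 → hit
63 → fault, evict 99, frames [69, 20, 63]
69 → hit
33 → fault, evict 20, frames [63, 69, 33]
16 → fault, evict 63, frames [69, 33, 16]
Hits: 5.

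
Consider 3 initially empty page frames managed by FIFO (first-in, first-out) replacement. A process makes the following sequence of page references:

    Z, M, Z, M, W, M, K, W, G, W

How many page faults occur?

Z -> fault, frames [Z]
M -> fault, frames [Z, M]
Z -> hit
M -> hit
W -> fault, frames [Z, M, W]
M -> hit
K -> fault, evict Z, frames [M, W, K]
W -> hit
G -> fault, evict M, frames [W, K, G]
W -> hit
Page faults: 5.

5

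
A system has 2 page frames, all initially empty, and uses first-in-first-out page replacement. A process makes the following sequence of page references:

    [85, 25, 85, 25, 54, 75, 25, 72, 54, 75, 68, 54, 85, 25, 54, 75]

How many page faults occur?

14

85 -> fault, frames [85]
25 -> fault, frames [85, 25]
85 -> hit
25 -> hit
54 -> fault, evict 85, frames [25, 54]
75 -> fault, evict 25, frames [54, 75]
25 -> fault, evict 54, frames [75, 25]
72 -> fault, evict 75, frames [25, 72]
54 -> fault, evict 25, frames [72, 54]
75 -> fault, evict 72, frames [54, 75]
68 -> fault, evict 54, frames [75, 68]
54 -> fault, evict 75, frames [68, 54]
85 -> fault, evict 68, frames [54, 85]
25 -> fault, evict 54, frames [85, 25]
54 -> fault, evict 85, frames [25, 54]
75 -> fault, evict 25, frames [54, 75]
Page faults: 14.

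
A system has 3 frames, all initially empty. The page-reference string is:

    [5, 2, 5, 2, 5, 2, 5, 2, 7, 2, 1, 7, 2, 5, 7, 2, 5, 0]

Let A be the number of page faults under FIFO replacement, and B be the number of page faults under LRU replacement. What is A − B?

Under FIFO: F F . . . . . . F . F . . F . F . F → 7 faults.
Under LRU: F F . . . . . . F . F . . F . . . F → 6 faults.
A − B = 7 − 6 = 1.

1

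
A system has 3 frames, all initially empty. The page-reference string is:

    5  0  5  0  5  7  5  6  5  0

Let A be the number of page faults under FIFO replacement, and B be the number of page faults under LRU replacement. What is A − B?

1

Under FIFO: F F . . . F . F F F → 6 faults.
Under LRU: F F . . . F . F . F → 5 faults.
A − B = 6 − 5 = 1.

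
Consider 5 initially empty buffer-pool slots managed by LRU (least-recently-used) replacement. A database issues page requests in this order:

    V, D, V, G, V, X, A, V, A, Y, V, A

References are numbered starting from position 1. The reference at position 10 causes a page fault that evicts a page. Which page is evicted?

D

pos 1: V: miss, frames [V]
pos 2: D: miss, frames [V, D]
pos 3: V: hit
pos 4: G: miss, frames [D, V, G]
pos 5: V: hit
pos 6: X: miss, frames [D, G, V, X]
pos 7: A: miss, frames [D, G, V, X, A]
pos 8: V: hit
pos 9: A: hit
pos 10: Y: miss, evict D, frames [G, X, V, A, Y]
At position 10, page D is evicted.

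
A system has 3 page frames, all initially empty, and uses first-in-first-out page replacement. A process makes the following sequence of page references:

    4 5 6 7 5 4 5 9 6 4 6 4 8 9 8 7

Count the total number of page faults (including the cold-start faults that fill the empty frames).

4 → fault, frames (4)
5 → fault, frames (4 5)
6 → fault, frames (4 5 6)
7 → fault, evict 4, frames (5 6 7)
5 → hit
4 → fault, evict 5, frames (6 7 4)
5 → fault, evict 6, frames (7 4 5)
9 → fault, evict 7, frames (4 5 9)
6 → fault, evict 4, frames (5 9 6)
4 → fault, evict 5, frames (9 6 4)
6 → hit
4 → hit
8 → fault, evict 9, frames (6 4 8)
9 → fault, evict 6, frames (4 8 9)
8 → hit
7 → fault, evict 4, frames (8 9 7)
Page faults: 12.

12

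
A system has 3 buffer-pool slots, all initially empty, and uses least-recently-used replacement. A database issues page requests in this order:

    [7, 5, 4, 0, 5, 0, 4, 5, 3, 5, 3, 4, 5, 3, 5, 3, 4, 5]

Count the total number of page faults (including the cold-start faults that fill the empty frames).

5

7 -> miss, frames {7}
5 -> miss, frames {7,5}
4 -> miss, frames {7,5,4}
0 -> miss, evict 7, frames {5,4,0}
5 -> hit
0 -> hit
4 -> hit
5 -> hit
3 -> miss, evict 0, frames {4,5,3}
5 -> hit
3 -> hit
4 -> hit
5 -> hit
3 -> hit
5 -> hit
3 -> hit
4 -> hit
5 -> hit
Page faults: 5.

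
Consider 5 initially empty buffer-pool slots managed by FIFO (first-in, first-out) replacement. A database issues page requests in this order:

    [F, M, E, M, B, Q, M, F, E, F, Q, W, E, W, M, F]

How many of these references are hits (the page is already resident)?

9

F → miss, frames {F}
M → miss, frames {F,M}
E → miss, frames {F,M,E}
M → hit
B → miss, frames {F,M,E,B}
Q → miss, frames {F,M,E,B,Q}
M → hit
F → hit
E → hit
F → hit
Q → hit
W → miss, evict F, frames {M,E,B,Q,W}
E → hit
W → hit
M → hit
F → miss, evict M, frames {E,B,Q,W,F}
Hits: 9.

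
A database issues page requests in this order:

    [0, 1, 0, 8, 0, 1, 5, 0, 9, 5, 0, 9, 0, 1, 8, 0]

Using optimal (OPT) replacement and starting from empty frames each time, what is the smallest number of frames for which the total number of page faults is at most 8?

f=1: 16 faults
f=2: 9 faults
f=3: 7 faults
f=4: 6 faults
f=5: 5 faults
Smallest f with faults ≤ 8 is 3.

3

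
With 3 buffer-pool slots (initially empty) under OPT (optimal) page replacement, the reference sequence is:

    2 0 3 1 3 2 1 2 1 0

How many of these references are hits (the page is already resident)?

2 → fault, frames {2}
0 → fault, frames {2,0}
3 → fault, frames {2,0,3}
1 → fault, evict 0, frames {2,3,1}
3 → hit
2 → hit
1 → hit
2 → hit
1 → hit
0 → fault, evict 1, frames {2,3,0}
Hits: 5.

5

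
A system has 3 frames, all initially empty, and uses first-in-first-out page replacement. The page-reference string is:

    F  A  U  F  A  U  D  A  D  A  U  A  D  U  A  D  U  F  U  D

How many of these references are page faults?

5

F → fault, frames {F}
A → fault, frames {F,A}
U → fault, frames {F,A,U}
F → hit
A → hit
U → hit
D → fault, evict F, frames {A,U,D}
A → hit
D → hit
A → hit
U → hit
A → hit
D → hit
U → hit
A → hit
D → hit
U → hit
F → fault, evict A, frames {U,D,F}
U → hit
D → hit
Page faults: 5.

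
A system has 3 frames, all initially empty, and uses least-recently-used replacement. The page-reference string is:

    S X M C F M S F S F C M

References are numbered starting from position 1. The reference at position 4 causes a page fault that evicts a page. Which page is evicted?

S

pos 1: S -> fault, frames {S}
pos 2: X -> fault, frames {S,X}
pos 3: M -> fault, frames {S,X,M}
pos 4: C -> fault, evict S, frames {X,M,C}
At position 4, page S is evicted.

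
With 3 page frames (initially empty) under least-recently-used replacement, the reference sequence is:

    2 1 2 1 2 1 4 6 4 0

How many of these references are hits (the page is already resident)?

5

2 -> fault, frames [2]
1 -> fault, frames [2, 1]
2 -> hit
1 -> hit
2 -> hit
1 -> hit
4 -> fault, frames [2, 1, 4]
6 -> fault, evict 2, frames [1, 4, 6]
4 -> hit
0 -> fault, evict 1, frames [6, 4, 0]
Hits: 5.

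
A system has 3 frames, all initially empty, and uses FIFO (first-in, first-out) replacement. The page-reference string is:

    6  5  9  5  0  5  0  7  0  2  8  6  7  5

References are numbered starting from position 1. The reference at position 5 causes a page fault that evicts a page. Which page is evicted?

pos 1: 6 -> miss, frames (6)
pos 2: 5 -> miss, frames (6 5)
pos 3: 9 -> miss, frames (6 5 9)
pos 4: 5 -> hit
pos 5: 0 -> miss, evict 6, frames (5 9 0)
At position 5, page 6 is evicted.

6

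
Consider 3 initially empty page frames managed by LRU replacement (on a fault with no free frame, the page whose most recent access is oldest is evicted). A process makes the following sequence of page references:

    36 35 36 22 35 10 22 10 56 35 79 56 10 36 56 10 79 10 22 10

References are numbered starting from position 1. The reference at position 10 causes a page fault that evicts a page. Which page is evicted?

pos 1: 36: miss, frames (36)
pos 2: 35: miss, frames (36 35)
pos 3: 36: hit
pos 4: 22: miss, frames (35 36 22)
pos 5: 35: hit
pos 6: 10: miss, evict 36, frames (22 35 10)
pos 7: 22: hit
pos 8: 10: hit
pos 9: 56: miss, evict 35, frames (22 10 56)
pos 10: 35: miss, evict 22, frames (10 56 35)
At position 10, page 22 is evicted.

22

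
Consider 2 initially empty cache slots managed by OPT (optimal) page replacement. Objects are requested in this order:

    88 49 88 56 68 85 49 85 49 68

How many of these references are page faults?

88 → miss, frames (88)
49 → miss, frames (88 49)
88 → hit
56 → miss, evict 88, frames (49 56)
68 → miss, evict 56, frames (49 68)
85 → miss, evict 68, frames (49 85)
49 → hit
85 → hit
49 → hit
68 → miss, evict 85, frames (49 68)
Page faults: 6.

6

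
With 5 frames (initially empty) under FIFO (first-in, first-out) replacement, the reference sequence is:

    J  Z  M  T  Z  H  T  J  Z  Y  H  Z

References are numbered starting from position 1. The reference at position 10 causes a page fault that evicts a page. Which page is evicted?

pos 1: J: miss, frames (J)
pos 2: Z: miss, frames (J Z)
pos 3: M: miss, frames (J Z M)
pos 4: T: miss, frames (J Z M T)
pos 5: Z: hit
pos 6: H: miss, frames (J Z M T H)
pos 7: T: hit
pos 8: J: hit
pos 9: Z: hit
pos 10: Y: miss, evict J, frames (Z M T H Y)
At position 10, page J is evicted.

J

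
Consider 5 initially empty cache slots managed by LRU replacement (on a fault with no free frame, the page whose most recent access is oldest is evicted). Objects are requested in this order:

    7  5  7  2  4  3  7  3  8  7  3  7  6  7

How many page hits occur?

7 → miss, frames {7}
5 → miss, frames {7,5}
7 → hit
2 → miss, frames {5,7,2}
4 → miss, frames {5,7,2,4}
3 → miss, frames {5,7,2,4,3}
7 → hit
3 → hit
8 → miss, evict 5, frames {2,4,7,3,8}
7 → hit
3 → hit
7 → hit
6 → miss, evict 2, frames {4,8,3,7,6}
7 → hit
Hits: 7.

7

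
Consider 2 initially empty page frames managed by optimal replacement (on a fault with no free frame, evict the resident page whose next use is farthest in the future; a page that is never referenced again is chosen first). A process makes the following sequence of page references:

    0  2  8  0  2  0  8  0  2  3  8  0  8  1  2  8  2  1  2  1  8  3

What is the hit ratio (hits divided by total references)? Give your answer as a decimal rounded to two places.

0.41

0 -> miss, frames {0}
2 -> miss, frames {0,2}
8 -> miss, evict 2, frames {0,8}
0 -> hit
2 -> miss, evict 8, frames {0,2}
0 -> hit
8 -> miss, evict 2, frames {0,8}
0 -> hit
2 -> miss, evict 0, frames {8,2}
3 -> miss, evict 2, frames {8,3}
8 -> hit
0 -> miss, evict 3, frames {8,0}
8 -> hit
1 -> miss, evict 0, frames {8,1}
2 -> miss, evict 1, frames {8,2}
8 -> hit
2 -> hit
1 -> miss, evict 8, frames {2,1}
2 -> hit
1 -> hit
8 -> miss, evict 1, frames {2,8}
3 -> miss, evict 8, frames {2,3}
Hits: 9 of 22 references → 9/22 = 0.4091.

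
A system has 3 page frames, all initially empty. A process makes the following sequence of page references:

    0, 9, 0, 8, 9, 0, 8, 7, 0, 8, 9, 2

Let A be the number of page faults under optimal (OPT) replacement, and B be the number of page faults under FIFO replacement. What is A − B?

Under OPT: F F . F . . . F . . F F → 6 faults.
Under FIFO: F F . F . . . F F . F F → 7 faults.
A − B = 6 − 7 = -1.

-1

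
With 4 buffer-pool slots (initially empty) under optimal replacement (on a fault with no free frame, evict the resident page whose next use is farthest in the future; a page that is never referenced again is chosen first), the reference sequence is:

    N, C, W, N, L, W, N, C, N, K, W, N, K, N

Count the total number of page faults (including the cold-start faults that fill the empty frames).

N: miss, frames {N}
C: miss, frames {N,C}
W: miss, frames {N,C,W}
N: hit
L: miss, frames {N,C,W,L}
W: hit
N: hit
C: hit
N: hit
K: miss, evict L, frames {N,C,W,K}
W: hit
N: hit
K: hit
N: hit
Page faults: 5.

5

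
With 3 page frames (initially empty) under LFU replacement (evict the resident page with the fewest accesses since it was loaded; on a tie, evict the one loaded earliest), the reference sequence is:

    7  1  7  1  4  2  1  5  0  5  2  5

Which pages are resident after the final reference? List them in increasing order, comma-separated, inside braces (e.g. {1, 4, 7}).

{1, 5, 7}

7 → miss, frames (7)
1 → miss, frames (7 1)
7 → hit
1 → hit
4 → miss, frames (7 1 4)
2 → miss, evict 4, frames (7 1 2)
1 → hit
5 → miss, evict 2, frames (7 1 5)
0 → miss, evict 5, frames (7 1 0)
5 → miss, evict 0, frames (7 1 5)
2 → miss, evict 5, frames (7 1 2)
5 → miss, evict 2, frames (7 1 5)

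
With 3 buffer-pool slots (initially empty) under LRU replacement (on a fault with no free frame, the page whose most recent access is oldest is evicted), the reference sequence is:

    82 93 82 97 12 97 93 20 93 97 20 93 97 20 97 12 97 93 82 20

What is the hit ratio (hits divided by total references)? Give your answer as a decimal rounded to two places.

82 -> miss, frames [82]
93 -> miss, frames [82, 93]
82 -> hit
97 -> miss, frames [93, 82, 97]
12 -> miss, evict 93, frames [82, 97, 12]
97 -> hit
93 -> miss, evict 82, frames [12, 97, 93]
20 -> miss, evict 12, frames [97, 93, 20]
93 -> hit
97 -> hit
20 -> hit
93 -> hit
97 -> hit
20 -> hit
97 -> hit
12 -> miss, evict 93, frames [20, 97, 12]
97 -> hit
93 -> miss, evict 20, frames [12, 97, 93]
82 -> miss, evict 12, frames [97, 93, 82]
20 -> miss, evict 97, frames [93, 82, 20]
Hits: 10 of 20 references → 10/20 = 0.5000.

0.50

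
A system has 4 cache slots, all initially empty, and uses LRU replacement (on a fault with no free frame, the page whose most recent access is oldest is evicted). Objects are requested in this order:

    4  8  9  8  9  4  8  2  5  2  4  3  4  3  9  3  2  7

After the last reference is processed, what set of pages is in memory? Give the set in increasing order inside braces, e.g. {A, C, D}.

{2, 3, 7, 9}

4 -> fault, frames (4)
8 -> fault, frames (4 8)
9 -> fault, frames (4 8 9)
8 -> hit
9 -> hit
4 -> hit
8 -> hit
2 -> fault, frames (9 4 8 2)
5 -> fault, evict 9, frames (4 8 2 5)
2 -> hit
4 -> hit
3 -> fault, evict 8, frames (5 2 4 3)
4 -> hit
3 -> hit
9 -> fault, evict 5, frames (2 4 3 9)
3 -> hit
2 -> hit
7 -> fault, evict 4, frames (9 3 2 7)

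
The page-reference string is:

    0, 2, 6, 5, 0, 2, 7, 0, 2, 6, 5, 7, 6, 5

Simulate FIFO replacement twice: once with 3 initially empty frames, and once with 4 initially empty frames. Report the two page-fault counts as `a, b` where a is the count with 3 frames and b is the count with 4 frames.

9, 10

3 frames: F F F F F F F . . F F . . . → 9 faults.
4 frames: F F F F . . F F F F F F . . → 10 faults.
10 > 9: adding a frame increased faults — Belady's anomaly.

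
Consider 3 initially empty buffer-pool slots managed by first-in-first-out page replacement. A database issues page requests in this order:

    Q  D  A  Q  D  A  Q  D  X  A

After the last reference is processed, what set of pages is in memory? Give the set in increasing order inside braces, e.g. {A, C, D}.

{A, D, X}

Q → fault, frames {Q}
D → fault, frames {Q,D}
A → fault, frames {Q,D,A}
Q → hit
D → hit
A → hit
Q → hit
D → hit
X → fault, evict Q, frames {D,A,X}
A → hit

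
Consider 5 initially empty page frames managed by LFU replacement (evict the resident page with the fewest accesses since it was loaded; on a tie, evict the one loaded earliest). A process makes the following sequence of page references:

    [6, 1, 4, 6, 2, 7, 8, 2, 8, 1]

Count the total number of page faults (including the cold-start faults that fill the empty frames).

6: fault, frames [6]
1: fault, frames [6, 1]
4: fault, frames [6, 1, 4]
6: hit
2: fault, frames [6, 1, 4, 2]
7: fault, frames [6, 1, 4, 2, 7]
8: fault, evict 1, frames [6, 4, 2, 7, 8]
2: hit
8: hit
1: fault, evict 4, frames [6, 2, 7, 8, 1]
Page faults: 7.

7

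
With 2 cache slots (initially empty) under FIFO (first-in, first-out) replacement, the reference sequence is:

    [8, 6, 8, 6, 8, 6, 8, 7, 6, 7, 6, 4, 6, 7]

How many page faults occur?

8 -> fault, frames {8}
6 -> fault, frames {8,6}
8 -> hit
6 -> hit
8 -> hit
6 -> hit
8 -> hit
7 -> fault, evict 8, frames {6,7}
6 -> hit
7 -> hit
6 -> hit
4 -> fault, evict 6, frames {7,4}
6 -> fault, evict 7, frames {4,6}
7 -> fault, evict 4, frames {6,7}
Page faults: 6.

6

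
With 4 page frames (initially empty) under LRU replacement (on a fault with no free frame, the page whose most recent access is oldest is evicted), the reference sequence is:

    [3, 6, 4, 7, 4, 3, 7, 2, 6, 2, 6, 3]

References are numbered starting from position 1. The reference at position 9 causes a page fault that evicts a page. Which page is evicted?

pos 1: 3: fault, frames {3}
pos 2: 6: fault, frames {3,6}
pos 3: 4: fault, frames {3,6,4}
pos 4: 7: fault, frames {3,6,4,7}
pos 5: 4: hit
pos 6: 3: hit
pos 7: 7: hit
pos 8: 2: fault, evict 6, frames {4,3,7,2}
pos 9: 6: fault, evict 4, frames {3,7,2,6}
At position 9, page 4 is evicted.

4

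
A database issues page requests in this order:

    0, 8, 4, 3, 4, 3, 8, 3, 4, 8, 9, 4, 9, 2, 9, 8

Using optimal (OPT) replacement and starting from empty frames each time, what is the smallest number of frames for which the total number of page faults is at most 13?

2

f=1: 16 faults
f=2: 9 faults
f=3: 6 faults
f=4: 6 faults
f=5: 6 faults
f=6: 6 faults
Smallest f with faults ≤ 13 is 2.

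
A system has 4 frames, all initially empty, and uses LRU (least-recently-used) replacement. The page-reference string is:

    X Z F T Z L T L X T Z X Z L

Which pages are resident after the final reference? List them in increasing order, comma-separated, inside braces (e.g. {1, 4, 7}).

X: fault, frames (X)
Z: fault, frames (X Z)
F: fault, frames (X Z F)
T: fault, frames (X Z F T)
Z: hit
L: fault, evict X, frames (F T Z L)
T: hit
L: hit
X: fault, evict F, frames (Z T L X)
T: hit
Z: hit
X: hit
Z: hit
L: hit

{L, T, X, Z}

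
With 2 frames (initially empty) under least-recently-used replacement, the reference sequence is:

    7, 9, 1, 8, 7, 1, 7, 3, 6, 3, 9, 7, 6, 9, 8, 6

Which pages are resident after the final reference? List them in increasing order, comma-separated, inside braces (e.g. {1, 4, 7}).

{6, 8}

7 → fault, frames {7}
9 → fault, frames {7,9}
1 → fault, evict 7, frames {9,1}
8 → fault, evict 9, frames {1,8}
7 → fault, evict 1, frames {8,7}
1 → fault, evict 8, frames {7,1}
7 → hit
3 → fault, evict 1, frames {7,3}
6 → fault, evict 7, frames {3,6}
3 → hit
9 → fault, evict 6, frames {3,9}
7 → fault, evict 3, frames {9,7}
6 → fault, evict 9, frames {7,6}
9 → fault, evict 7, frames {6,9}
8 → fault, evict 6, frames {9,8}
6 → fault, evict 9, frames {8,6}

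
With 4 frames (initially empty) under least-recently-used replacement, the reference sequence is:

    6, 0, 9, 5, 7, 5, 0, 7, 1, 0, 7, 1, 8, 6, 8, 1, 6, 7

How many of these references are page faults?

6 → fault, frames [6]
0 → fault, frames [6, 0]
9 → fault, frames [6, 0, 9]
5 → fault, frames [6, 0, 9, 5]
7 → fault, evict 6, frames [0, 9, 5, 7]
5 → hit
0 → hit
7 → hit
1 → fault, evict 9, frames [5, 0, 7, 1]
0 → hit
7 → hit
1 → hit
8 → fault, evict 5, frames [0, 7, 1, 8]
6 → fault, evict 0, frames [7, 1, 8, 6]
8 → hit
1 → hit
6 → hit
7 → hit
Page faults: 8.

8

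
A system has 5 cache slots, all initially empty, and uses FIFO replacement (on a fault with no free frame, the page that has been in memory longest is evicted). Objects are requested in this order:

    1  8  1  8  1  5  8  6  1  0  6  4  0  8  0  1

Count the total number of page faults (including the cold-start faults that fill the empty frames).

7

1: miss, frames [1]
8: miss, frames [1, 8]
1: hit
8: hit
1: hit
5: miss, frames [1, 8, 5]
8: hit
6: miss, frames [1, 8, 5, 6]
1: hit
0: miss, frames [1, 8, 5, 6, 0]
6: hit
4: miss, evict 1, frames [8, 5, 6, 0, 4]
0: hit
8: hit
0: hit
1: miss, evict 8, frames [5, 6, 0, 4, 1]
Page faults: 7.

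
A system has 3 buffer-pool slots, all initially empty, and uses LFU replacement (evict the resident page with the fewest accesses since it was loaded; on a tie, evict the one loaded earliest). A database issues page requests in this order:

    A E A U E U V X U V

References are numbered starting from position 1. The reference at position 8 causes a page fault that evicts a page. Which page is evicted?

pos 1: A → miss, frames [A]
pos 2: E → miss, frames [A, E]
pos 3: A → hit
pos 4: U → miss, frames [A, E, U]
pos 5: E → hit
pos 6: U → hit
pos 7: V → miss, evict A, frames [E, U, V]
pos 8: X → miss, evict V, frames [E, U, X]
At position 8, page V is evicted.

V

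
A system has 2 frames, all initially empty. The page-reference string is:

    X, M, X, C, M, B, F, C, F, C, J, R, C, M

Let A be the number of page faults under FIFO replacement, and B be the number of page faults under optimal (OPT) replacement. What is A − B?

Under FIFO: F F . F . F F F . . F F F F → 10 faults.
Under OPT: F F . F . F F . . . F F . F → 8 faults.
A − B = 10 − 8 = 2.

2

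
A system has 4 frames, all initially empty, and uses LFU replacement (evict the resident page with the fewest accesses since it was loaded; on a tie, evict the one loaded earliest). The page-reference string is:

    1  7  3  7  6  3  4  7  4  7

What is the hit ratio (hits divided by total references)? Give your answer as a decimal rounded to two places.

0.50

1 -> fault, frames (1)
7 -> fault, frames (1 7)
3 -> fault, frames (1 7 3)
7 -> hit
6 -> fault, frames (1 7 3 6)
3 -> hit
4 -> fault, evict 1, frames (7 3 6 4)
7 -> hit
4 -> hit
7 -> hit
Hits: 5 of 10 references → 5/10 = 0.5000.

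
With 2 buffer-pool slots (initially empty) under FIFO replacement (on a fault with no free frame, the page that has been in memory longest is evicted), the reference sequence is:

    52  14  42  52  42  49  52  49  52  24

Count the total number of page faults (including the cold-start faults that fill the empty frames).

6

52 -> fault, frames [52]
14 -> fault, frames [52, 14]
42 -> fault, evict 52, frames [14, 42]
52 -> fault, evict 14, frames [42, 52]
42 -> hit
49 -> fault, evict 42, frames [52, 49]
52 -> hit
49 -> hit
52 -> hit
24 -> fault, evict 52, frames [49, 24]
Page faults: 6.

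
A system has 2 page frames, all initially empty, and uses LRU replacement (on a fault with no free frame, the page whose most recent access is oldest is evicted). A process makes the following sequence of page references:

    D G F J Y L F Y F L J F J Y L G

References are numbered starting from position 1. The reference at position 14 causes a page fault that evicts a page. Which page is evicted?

F

pos 1: D: miss, frames {D}
pos 2: G: miss, frames {D,G}
pos 3: F: miss, evict D, frames {G,F}
pos 4: J: miss, evict G, frames {F,J}
pos 5: Y: miss, evict F, frames {J,Y}
pos 6: L: miss, evict J, frames {Y,L}
pos 7: F: miss, evict Y, frames {L,F}
pos 8: Y: miss, evict L, frames {F,Y}
pos 9: F: hit
pos 10: L: miss, evict Y, frames {F,L}
pos 11: J: miss, evict F, frames {L,J}
pos 12: F: miss, evict L, frames {J,F}
pos 13: J: hit
pos 14: Y: miss, evict F, frames {J,Y}
At position 14, page F is evicted.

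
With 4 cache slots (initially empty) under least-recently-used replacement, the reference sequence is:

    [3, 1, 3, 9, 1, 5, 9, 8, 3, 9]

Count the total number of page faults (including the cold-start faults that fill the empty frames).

6

3 -> fault, frames {3}
1 -> fault, frames {3,1}
3 -> hit
9 -> fault, frames {1,3,9}
1 -> hit
5 -> fault, frames {3,9,1,5}
9 -> hit
8 -> fault, evict 3, frames {1,5,9,8}
3 -> fault, evict 1, frames {5,9,8,3}
9 -> hit
Page faults: 6.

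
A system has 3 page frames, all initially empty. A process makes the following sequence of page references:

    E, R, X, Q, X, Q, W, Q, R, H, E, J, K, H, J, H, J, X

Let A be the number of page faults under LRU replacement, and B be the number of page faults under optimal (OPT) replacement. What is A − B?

Under LRU: F F F F . . F . F F F F F F . . . F → 12 faults.
Under OPT: F F F F . . F . . F F F F . . . . F → 10 faults.
A − B = 12 − 10 = 2.

2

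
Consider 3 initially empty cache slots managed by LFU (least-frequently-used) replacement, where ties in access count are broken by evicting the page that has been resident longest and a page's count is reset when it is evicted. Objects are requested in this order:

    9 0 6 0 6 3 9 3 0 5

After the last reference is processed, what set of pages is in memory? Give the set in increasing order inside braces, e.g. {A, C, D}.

{0, 5, 6}

9 -> miss, frames [9]
0 -> miss, frames [9, 0]
6 -> miss, frames [9, 0, 6]
0 -> hit
6 -> hit
3 -> miss, evict 9, frames [0, 6, 3]
9 -> miss, evict 3, frames [0, 6, 9]
3 -> miss, evict 9, frames [0, 6, 3]
0 -> hit
5 -> miss, evict 3, frames [0, 6, 5]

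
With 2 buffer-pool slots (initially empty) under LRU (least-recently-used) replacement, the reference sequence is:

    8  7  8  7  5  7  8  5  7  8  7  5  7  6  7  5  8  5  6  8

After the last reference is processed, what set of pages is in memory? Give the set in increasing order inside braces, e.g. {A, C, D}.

{6, 8}

8: fault, frames {8}
7: fault, frames {8,7}
8: hit
7: hit
5: fault, evict 8, frames {7,5}
7: hit
8: fault, evict 5, frames {7,8}
5: fault, evict 7, frames {8,5}
7: fault, evict 8, frames {5,7}
8: fault, evict 5, frames {7,8}
7: hit
5: fault, evict 8, frames {7,5}
7: hit
6: fault, evict 5, frames {7,6}
7: hit
5: fault, evict 6, frames {7,5}
8: fault, evict 7, frames {5,8}
5: hit
6: fault, evict 8, frames {5,6}
8: fault, evict 5, frames {6,8}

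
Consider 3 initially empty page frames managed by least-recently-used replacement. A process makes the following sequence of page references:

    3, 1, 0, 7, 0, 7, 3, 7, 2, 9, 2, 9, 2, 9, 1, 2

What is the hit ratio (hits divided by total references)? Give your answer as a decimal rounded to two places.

0.50

3: fault, frames [3]
1: fault, frames [3, 1]
0: fault, frames [3, 1, 0]
7: fault, evict 3, frames [1, 0, 7]
0: hit
7: hit
3: fault, evict 1, frames [0, 7, 3]
7: hit
2: fault, evict 0, frames [3, 7, 2]
9: fault, evict 3, frames [7, 2, 9]
2: hit
9: hit
2: hit
9: hit
1: fault, evict 7, frames [2, 9, 1]
2: hit
Hits: 8 of 16 references → 8/16 = 0.5000.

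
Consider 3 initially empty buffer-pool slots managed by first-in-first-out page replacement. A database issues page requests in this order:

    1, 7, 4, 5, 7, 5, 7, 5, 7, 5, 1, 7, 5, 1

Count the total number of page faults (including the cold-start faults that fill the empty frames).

1: miss, frames {1}
7: miss, frames {1,7}
4: miss, frames {1,7,4}
5: miss, evict 1, frames {7,4,5}
7: hit
5: hit
7: hit
5: hit
7: hit
5: hit
1: miss, evict 7, frames {4,5,1}
7: miss, evict 4, frames {5,1,7}
5: hit
1: hit
Page faults: 6.

6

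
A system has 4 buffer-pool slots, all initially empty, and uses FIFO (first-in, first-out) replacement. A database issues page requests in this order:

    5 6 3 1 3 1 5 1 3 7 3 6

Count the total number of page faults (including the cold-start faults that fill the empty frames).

5

5 → fault, frames [5]
6 → fault, frames [5, 6]
3 → fault, frames [5, 6, 3]
1 → fault, frames [5, 6, 3, 1]
3 → hit
1 → hit
5 → hit
1 → hit
3 → hit
7 → fault, evict 5, frames [6, 3, 1, 7]
3 → hit
6 → hit
Page faults: 5.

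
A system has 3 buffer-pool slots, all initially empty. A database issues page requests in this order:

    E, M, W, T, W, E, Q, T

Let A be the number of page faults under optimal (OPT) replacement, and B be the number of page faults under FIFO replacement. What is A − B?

Under OPT: F F F F . . F . → 5 faults.
Under FIFO: F F F F . F F . → 6 faults.
A − B = 5 − 6 = -1.

-1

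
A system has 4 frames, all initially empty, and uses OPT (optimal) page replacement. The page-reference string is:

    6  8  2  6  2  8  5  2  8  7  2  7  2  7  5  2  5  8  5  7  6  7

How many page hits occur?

6 → fault, frames [6]
8 → fault, frames [6, 8]
2 → fault, frames [6, 8, 2]
6 → hit
2 → hit
8 → hit
5 → fault, frames [6, 8, 2, 5]
2 → hit
8 → hit
7 → fault, evict 6, frames [8, 2, 5, 7]
2 → hit
7 → hit
2 → hit
7 → hit
5 → hit
2 → hit
5 → hit
8 → hit
5 → hit
7 → hit
6 → fault, evict 5, frames [8, 2, 7, 6]
7 → hit
Hits: 16.

16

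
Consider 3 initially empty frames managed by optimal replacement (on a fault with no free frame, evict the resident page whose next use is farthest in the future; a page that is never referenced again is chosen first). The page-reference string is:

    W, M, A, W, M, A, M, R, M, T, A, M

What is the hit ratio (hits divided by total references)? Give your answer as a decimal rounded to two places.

W -> fault, frames (W)
M -> fault, frames (W M)
A -> fault, frames (W M A)
W -> hit
M -> hit
A -> hit
M -> hit
R -> fault, evict W, frames (M A R)
M -> hit
T -> fault, evict R, frames (M A T)
A -> hit
M -> hit
Hits: 7 of 12 references → 7/12 = 0.5833.

0.58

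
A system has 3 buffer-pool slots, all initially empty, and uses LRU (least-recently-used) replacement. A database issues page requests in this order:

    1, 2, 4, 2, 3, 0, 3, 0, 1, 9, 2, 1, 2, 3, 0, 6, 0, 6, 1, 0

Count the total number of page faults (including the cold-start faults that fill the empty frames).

1 → fault, frames [1]
2 → fault, frames [1, 2]
4 → fault, frames [1, 2, 4]
2 → hit
3 → fault, evict 1, frames [4, 2, 3]
0 → fault, evict 4, frames [2, 3, 0]
3 → hit
0 → hit
1 → fault, evict 2, frames [3, 0, 1]
9 → fault, evict 3, frames [0, 1, 9]
2 → fault, evict 0, frames [1, 9, 2]
1 → hit
2 → hit
3 → fault, evict 9, frames [1, 2, 3]
0 → fault, evict 1, frames [2, 3, 0]
6 → fault, evict 2, frames [3, 0, 6]
0 → hit
6 → hit
1 → fault, evict 3, frames [0, 6, 1]
0 → hit
Page faults: 12.

12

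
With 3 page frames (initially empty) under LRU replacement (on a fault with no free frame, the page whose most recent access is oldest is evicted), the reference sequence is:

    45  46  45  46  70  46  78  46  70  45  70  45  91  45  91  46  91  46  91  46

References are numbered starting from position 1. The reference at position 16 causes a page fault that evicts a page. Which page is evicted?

70

pos 1: 45: miss, frames {45}
pos 2: 46: miss, frames {45,46}
pos 3: 45: hit
pos 4: 46: hit
pos 5: 70: miss, frames {45,46,70}
pos 6: 46: hit
pos 7: 78: miss, evict 45, frames {70,46,78}
pos 8: 46: hit
pos 9: 70: hit
pos 10: 45: miss, evict 78, frames {46,70,45}
pos 11: 70: hit
pos 12: 45: hit
pos 13: 91: miss, evict 46, frames {70,45,91}
pos 14: 45: hit
pos 15: 91: hit
pos 16: 46: miss, evict 70, frames {45,91,46}
At position 16, page 70 is evicted.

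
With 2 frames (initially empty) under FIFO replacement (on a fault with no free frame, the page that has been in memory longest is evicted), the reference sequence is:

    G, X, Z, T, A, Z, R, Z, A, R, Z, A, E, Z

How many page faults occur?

10

G -> fault, frames {G}
X -> fault, frames {G,X}
Z -> fault, evict G, frames {X,Z}
T -> fault, evict X, frames {Z,T}
A -> fault, evict Z, frames {T,A}
Z -> fault, evict T, frames {A,Z}
R -> fault, evict A, frames {Z,R}
Z -> hit
A -> fault, evict Z, frames {R,A}
R -> hit
Z -> fault, evict R, frames {A,Z}
A -> hit
E -> fault, evict A, frames {Z,E}
Z -> hit
Page faults: 10.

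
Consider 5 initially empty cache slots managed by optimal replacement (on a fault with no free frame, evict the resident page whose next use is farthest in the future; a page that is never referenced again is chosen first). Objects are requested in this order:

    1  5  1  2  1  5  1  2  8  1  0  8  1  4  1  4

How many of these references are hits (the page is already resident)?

1: miss, frames [1]
5: miss, frames [1, 5]
1: hit
2: miss, frames [1, 5, 2]
1: hit
5: hit
1: hit
2: hit
8: miss, frames [1, 5, 2, 8]
1: hit
0: miss, frames [1, 5, 2, 8, 0]
8: hit
1: hit
4: miss, evict 0, frames [1, 5, 2, 8, 4]
1: hit
4: hit
Hits: 10.

10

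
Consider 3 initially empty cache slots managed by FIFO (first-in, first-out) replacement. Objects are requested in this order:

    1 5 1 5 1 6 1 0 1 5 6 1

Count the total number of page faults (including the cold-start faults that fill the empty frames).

7

1 -> fault, frames [1]
5 -> fault, frames [1, 5]
1 -> hit
5 -> hit
1 -> hit
6 -> fault, frames [1, 5, 6]
1 -> hit
0 -> fault, evict 1, frames [5, 6, 0]
1 -> fault, evict 5, frames [6, 0, 1]
5 -> fault, evict 6, frames [0, 1, 5]
6 -> fault, evict 0, frames [1, 5, 6]
1 -> hit
Page faults: 7.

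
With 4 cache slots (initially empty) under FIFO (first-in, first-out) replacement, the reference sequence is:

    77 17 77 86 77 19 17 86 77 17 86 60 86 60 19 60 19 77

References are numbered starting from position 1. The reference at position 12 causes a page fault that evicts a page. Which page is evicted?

pos 1: 77: miss, frames [77]
pos 2: 17: miss, frames [77, 17]
pos 3: 77: hit
pos 4: 86: miss, frames [77, 17, 86]
pos 5: 77: hit
pos 6: 19: miss, frames [77, 17, 86, 19]
pos 7: 17: hit
pos 8: 86: hit
pos 9: 77: hit
pos 10: 17: hit
pos 11: 86: hit
pos 12: 60: miss, evict 77, frames [17, 86, 19, 60]
At position 12, page 77 is evicted.

77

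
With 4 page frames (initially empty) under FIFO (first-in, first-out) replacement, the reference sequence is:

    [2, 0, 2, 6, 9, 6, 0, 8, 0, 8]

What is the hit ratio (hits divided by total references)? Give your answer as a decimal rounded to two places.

2: miss, frames (2)
0: miss, frames (2 0)
2: hit
6: miss, frames (2 0 6)
9: miss, frames (2 0 6 9)
6: hit
0: hit
8: miss, evict 2, frames (0 6 9 8)
0: hit
8: hit
Hits: 5 of 10 references → 5/10 = 0.5000.

0.50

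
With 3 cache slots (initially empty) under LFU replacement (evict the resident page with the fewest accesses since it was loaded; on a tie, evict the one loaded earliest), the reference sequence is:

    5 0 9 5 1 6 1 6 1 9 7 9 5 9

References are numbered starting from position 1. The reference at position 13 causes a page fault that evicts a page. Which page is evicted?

9

pos 1: 5 -> miss, frames [5]
pos 2: 0 -> miss, frames [5, 0]
pos 3: 9 -> miss, frames [5, 0, 9]
pos 4: 5 -> hit
pos 5: 1 -> miss, evict 0, frames [5, 9, 1]
pos 6: 6 -> miss, evict 9, frames [5, 1, 6]
pos 7: 1 -> hit
pos 8: 6 -> hit
pos 9: 1 -> hit
pos 10: 9 -> miss, evict 5, frames [1, 6, 9]
pos 11: 7 -> miss, evict 9, frames [1, 6, 7]
pos 12: 9 -> miss, evict 7, frames [1, 6, 9]
pos 13: 5 -> miss, evict 9, frames [1, 6, 5]
At position 13, page 9 is evicted.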